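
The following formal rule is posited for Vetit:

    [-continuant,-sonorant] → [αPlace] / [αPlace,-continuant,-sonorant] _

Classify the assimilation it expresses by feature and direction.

The shared variable α links the value of the place features (abbreviated [Place]) on the target to the same value on the neighbouring segment, so place is the feature that assimilates.
Since the environment is written before the underscore, the trigger precedes the target; the direction is progressive.

progressive place assimilation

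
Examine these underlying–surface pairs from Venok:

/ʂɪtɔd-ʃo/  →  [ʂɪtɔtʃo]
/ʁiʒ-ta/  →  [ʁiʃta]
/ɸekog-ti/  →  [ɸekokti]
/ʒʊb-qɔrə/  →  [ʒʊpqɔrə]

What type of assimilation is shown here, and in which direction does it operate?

Underlying /d/ is realised as [t] next to /ʃ/; /ʃ/ itself does not change.
The change voiced → voiceless matches the voicing of the following /ʃ/, identifying this as voicing assimilation.
Place and manner are unchanged, so the assimilation is partial, not total.
The other alternating forms pattern the same way: /ʒ/ → [ʃ] before /t/ (voiced → voiceless, matching voiceless); /g/ → [k] before /t/ (voiced → voiceless, matching voiceless); /b/ → [p] before /q/ (voiced → voiceless, matching voiceless) — only voicing changes, and always toward the following segment.
Since the segment that changes precedes the conditioning segment, the assimilation is regressive.

regressive voicing assimilation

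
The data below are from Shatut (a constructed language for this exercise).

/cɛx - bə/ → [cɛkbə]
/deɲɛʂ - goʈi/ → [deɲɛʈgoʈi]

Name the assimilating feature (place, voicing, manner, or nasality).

manner

The segment that alternates is /x/, which surfaces as [k] when adjacent to /b/.
/x/ is a fricative while /b/ is a stop; the output [k] is a stop, matching the trigger — so the feature that spreads is manner.
The other alternating form patterns the same way: /ʂ/ → [ʈ] before /g/ (fricative → stop, matching a stop) — only manner changes, and always toward the following segment.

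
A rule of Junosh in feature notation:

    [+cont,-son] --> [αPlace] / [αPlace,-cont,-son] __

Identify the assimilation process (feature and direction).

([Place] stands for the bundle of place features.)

The shared variable α links the value of the place features (abbreviated [Place]) on the target to the same value on the neighbouring segment, so place is the feature that assimilates.
The conditioning segment sits to the left of the focus bar, meaning the trigger precedes the segment that changes — progressive assimilation.

progressive place assimilation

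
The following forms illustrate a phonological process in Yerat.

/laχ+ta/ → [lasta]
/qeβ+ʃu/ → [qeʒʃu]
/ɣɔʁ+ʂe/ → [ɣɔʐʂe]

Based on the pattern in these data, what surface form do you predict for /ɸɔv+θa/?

The data show regressive place assimilation: /χ/ → [s] before /t/; /β/ → [ʒ] before /ʃ/; /ʁ/ → [ʐ] before /ʂ/. In each pair only place changes, matching the following consonant, while manner and voice stay constant.
The rule targets /v/ (voiced labiodental fricative), which sits before the trigger /θ/ (dental).
The voiced dental fricative is [ð], so /v/ → [ð].

[ɸɔðθa]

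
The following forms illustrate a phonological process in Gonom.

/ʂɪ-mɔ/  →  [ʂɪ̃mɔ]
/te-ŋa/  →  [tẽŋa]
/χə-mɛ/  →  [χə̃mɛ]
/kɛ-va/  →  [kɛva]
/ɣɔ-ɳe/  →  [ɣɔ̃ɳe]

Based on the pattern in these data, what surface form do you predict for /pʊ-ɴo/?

The data show regressive nasality assimilation (vowel nasalisation): /ɪ/ → [ɪ̃] before /m/; /e/ → [ẽ] before /ŋ/; /ə/ → [ə̃] before /m/; /ɔ/ → [ɔ̃] before /ɳ/ — a vowel is nasalised by an immediately following nasal consonant.
No change occurs in [kɛva] because the vowel at the boundary is adjacent to an oral consonant, not a nasal (/ɛ/ next to /v/).
The vowel /ʊ/ is adjacent to the following nasal /ɴ/, so it acquires [+nasal] and surfaces as [ʊ̃].

[pʊ̃ɴo]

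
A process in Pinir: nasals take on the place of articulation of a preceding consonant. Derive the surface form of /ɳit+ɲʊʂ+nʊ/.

[ɳitnʊʂɳʊ]

/ɲ/ is a voiced palatal nasal. The preceding trigger /t/ is alveolar, so /ɲ/ must become alveolar as well.
A voiced alveolar nasal is [n], so the surface segment is [n].
The same rule applies at the second boundary: /n/ → [ɳ] next to /ʂ/.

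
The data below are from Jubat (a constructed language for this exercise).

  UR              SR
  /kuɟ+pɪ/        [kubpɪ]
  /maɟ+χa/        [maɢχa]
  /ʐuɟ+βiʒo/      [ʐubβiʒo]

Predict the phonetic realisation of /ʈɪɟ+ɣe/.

The data show regressive place assimilation: /ɟ/ → [b] before /p/; /ɟ/ → [ɢ] before /χ/; /ɟ/ → [b] before /β/. In each pair only place changes, matching the following consonant, while manner and voice stay constant.
The rule targets /ɟ/ (voiced palatal stop), which sits before the trigger /ɣ/ (velar).
The voiced velar stop is [g], so /ɟ/ → [g].

[ʈɪgɣe]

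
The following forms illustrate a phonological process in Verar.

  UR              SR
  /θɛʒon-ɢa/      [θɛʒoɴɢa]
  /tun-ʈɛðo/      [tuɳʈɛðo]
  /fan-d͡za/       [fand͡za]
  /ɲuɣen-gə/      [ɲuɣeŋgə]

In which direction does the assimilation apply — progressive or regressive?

The segment that alternates is /n/, which surfaces as [ɴ] when adjacent to /ɢ/.
The change alveolar → uvular matches the place of the following /ɢ/, identifying this as place assimilation.
The other alternating forms pattern the same way: /n/ → [ɳ] before /ʈ/ (alveolar → retroflex, matching retroflex); /n/ → [ŋ] before /g/ (alveolar → velar, matching velar) — only place changes, and always toward the following segment.
No alternation appears in [fand͡za]: there the adjacent consonants already agree in place (/n/ and /d͡z/ are both alveolar), so this form is consistent with the same rule.
Since the segment that changes precedes the conditioning segment, the assimilation is regressive.

regressive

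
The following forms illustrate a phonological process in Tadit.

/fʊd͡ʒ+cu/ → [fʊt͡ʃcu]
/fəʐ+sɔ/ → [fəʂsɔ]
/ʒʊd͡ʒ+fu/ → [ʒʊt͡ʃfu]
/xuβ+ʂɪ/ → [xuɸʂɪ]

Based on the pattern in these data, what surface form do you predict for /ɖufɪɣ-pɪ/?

[ɖufɪxpɪ]

The data show regressive voicing assimilation: /d͡ʒ/ → [t͡ʃ] before /c/; /ʐ/ → [ʂ] before /s/; /d͡ʒ/ → [t͡ʃ] before /f/; /β/ → [ɸ] before /ʂ/. In each pair only voicing changes, matching the following consonant, while place and manner stay constant.
The rule targets /ɣ/ (voiced velar fricative), which sits before the trigger /p/ (voiceless).
The voiceless velar fricative is [x], so /ɣ/ → [x].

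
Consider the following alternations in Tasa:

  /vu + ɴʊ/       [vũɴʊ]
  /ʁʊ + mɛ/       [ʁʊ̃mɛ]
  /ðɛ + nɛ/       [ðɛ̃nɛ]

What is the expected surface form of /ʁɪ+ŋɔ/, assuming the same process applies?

The data show regressive nasality assimilation (vowel nasalisation): /u/ → [ũ] before /ɴ/; /ʊ/ → [ʊ̃] before /m/; /ɛ/ → [ɛ̃] before /n/ — a vowel is nasalised by an immediately following nasal consonant.
/ɪ/ sits next to the nasal /ŋ/ and is therefore nasalised to [ɪ̃].

[ʁɪ̃ŋɔ]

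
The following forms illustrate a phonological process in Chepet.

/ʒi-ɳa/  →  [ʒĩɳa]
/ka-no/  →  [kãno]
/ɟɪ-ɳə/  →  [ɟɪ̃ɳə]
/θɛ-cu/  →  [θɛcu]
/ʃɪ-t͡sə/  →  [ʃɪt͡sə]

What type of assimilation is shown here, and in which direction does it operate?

The vowel /i/ surfaces as nasalised [ĩ] next to the following nasal /ɳ/ — it has acquired the [+nasal] feature of its neighbour.
Likewise in the remaining data: /a/ → [ã] before /n/; /ɪ/ → [ɪ̃] before /ɳ/ — each time a vowel is nasalised next to a following nasal.
No change occurs in [θɛcu], [ʃɪt͡sə] because the vowel at the boundary is adjacent to an oral consonant, not a nasal (/ɛ/ next to /c/; /ɪ/ next to /t͡s/).
Because the conditioning nasal is to the right of the vowel that changes, the process is regressive (anticipatory).

regressive nasality assimilation (vowel nasalisation)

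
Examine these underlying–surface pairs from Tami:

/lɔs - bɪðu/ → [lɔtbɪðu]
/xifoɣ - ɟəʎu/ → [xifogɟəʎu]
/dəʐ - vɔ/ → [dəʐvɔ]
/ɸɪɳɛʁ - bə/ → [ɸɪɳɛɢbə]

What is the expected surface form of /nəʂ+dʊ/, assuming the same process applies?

[nəʈdʊ]

The data show regressive manner assimilation: /s/ → [t] before /b/; /ɣ/ → [g] before /ɟ/; /ʁ/ → [ɢ] before /b/. In each pair only manner changes, matching the following consonant, while place and voice stay constant.
No alternation appears in [dəʐvɔ]: there the adjacent consonants already agree in manner (/ʐ/ and /v/ are both fricatives), so this form is consistent with the same rule.
The rule targets /ʂ/ (voiceless retroflex fricative), which sits before the trigger /d/ (stop).
A voiceless retroflex stop is [ʈ], so the surface segment is [ʈ].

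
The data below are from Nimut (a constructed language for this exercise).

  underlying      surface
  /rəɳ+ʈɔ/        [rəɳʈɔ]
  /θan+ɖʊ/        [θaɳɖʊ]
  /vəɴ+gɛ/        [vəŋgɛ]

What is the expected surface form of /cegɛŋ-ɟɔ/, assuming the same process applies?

[cegɛɲɟɔ]

The data show regressive place assimilation: /n/ → [ɳ] before /ɖ/; /ɴ/ → [ŋ] before /g/. In each pair only place changes, matching the following consonant, while manner and voice stay constant.
No alternation appears in [rəɳʈɔ]: there the adjacent consonants already agree in place (/ɳ/ and /ʈ/ are both retroflex), so this form is consistent with the same rule.
/ŋ/ is a voiced velar nasal. The following trigger /ɟ/ is palatal, so /ŋ/ must become palatal as well.
A voiced palatal nasal is [ɲ], so the surface segment is [ɲ].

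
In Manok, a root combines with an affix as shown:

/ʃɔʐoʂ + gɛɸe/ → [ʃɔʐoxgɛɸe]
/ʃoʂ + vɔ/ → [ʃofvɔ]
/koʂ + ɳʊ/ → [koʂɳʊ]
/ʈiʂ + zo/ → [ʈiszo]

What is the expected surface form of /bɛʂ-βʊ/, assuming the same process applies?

[bɛɸβʊ]

The data show regressive place assimilation: /ʂ/ → [x] before /g/; /ʂ/ → [f] before /v/; /ʂ/ → [s] before /z/. In each pair only place changes, matching the following consonant, while manner and voice stay constant.
Nothing changes in [koʂɳʊ]: there the adjacent consonants already agree in place (/ʂ/ and /ɳ/ are both retroflex), so this form is consistent with the same rule.
The rule targets /ʂ/ (voiceless retroflex fricative), which sits before the trigger /β/ (bilabial).
Changing only its place to bilabial gives [ɸ] — the voiceless bilabial fricative.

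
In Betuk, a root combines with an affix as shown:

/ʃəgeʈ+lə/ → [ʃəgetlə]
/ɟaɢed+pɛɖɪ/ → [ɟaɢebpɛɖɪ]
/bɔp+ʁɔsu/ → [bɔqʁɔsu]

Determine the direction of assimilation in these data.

Underlying /ʈ/ is realised as [t] next to /l/; /l/ itself does not change.
/ʈ/ is retroflex while /l/ is alveolar; the output [t] is alveolar, matching the trigger — so the feature that spreads is place.
Checking the remaining alternations: /d/ → [b] before /p/ (alveolar → bilabial, matching bilabial); /p/ → [q] before /ʁ/ (bilabial → uvular, matching uvular) — only place changes, and always toward the following segment.
The trigger is the following segment, so the direction is regressive (anticipatory).

regressive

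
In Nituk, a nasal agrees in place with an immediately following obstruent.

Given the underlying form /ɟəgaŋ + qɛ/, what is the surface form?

[ɟəgaɴqɛ]

/ŋ/ is a voiced velar nasal. The following trigger /q/ is uvular, so /ŋ/ must become uvular as well.
Changing only its place to uvular gives [ɴ] — the voiced uvular nasal.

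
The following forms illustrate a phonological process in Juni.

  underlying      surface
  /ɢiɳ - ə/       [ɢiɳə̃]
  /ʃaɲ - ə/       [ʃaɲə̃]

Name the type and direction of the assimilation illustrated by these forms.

progressive nasality assimilation (vowel nasalisation)

The vowel /ə/ surfaces as nasalised [ə̃] next to the preceding nasal /ɳ/ — it has acquired the [+nasal] feature of its neighbour.
The other form shows the same pattern: /ə/ → [ə̃] after /ɲ/ — each time a vowel is nasalised next to a preceding nasal.
Because the conditioning nasal is to the left of the vowel that changes, the process is progressive (perseverative).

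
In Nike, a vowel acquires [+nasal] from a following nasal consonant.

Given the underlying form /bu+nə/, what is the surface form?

[bũnə]

The vowel /u/ is adjacent to the following nasal /n/, so it acquires [+nasal] and surfaces as [ũ].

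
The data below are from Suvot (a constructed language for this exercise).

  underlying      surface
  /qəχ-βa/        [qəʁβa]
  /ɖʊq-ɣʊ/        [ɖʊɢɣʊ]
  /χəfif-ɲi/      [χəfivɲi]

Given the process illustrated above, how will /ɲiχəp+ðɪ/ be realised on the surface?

[ɲiχəbðɪ]

The data show regressive voicing assimilation: /χ/ → [ʁ] before /β/; /q/ → [ɢ] before /ɣ/; /f/ → [v] before /ɲ/. In each pair only voicing changes, matching the following consonant, while place and manner stay constant.
/p/ is a voiceless bilabial stop. The following trigger /ð/ is voiced, so /p/ must become voiced as well.
A voiced bilabial stop is [b], so the surface segment is [b].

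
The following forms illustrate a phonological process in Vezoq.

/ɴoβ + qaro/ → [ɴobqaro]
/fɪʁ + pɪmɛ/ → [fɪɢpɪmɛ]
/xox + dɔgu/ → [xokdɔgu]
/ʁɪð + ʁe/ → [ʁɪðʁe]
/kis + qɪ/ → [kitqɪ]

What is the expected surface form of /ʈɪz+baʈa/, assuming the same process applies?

The data show regressive manner assimilation: /β/ → [b] before /q/; /ʁ/ → [ɢ] before /p/; /x/ → [k] before /d/; /s/ → [t] before /q/. In each pair only manner changes, matching the following consonant, while place and voice stay constant.
Nothing changes in [ʁɪðʁe]: there the adjacent consonants already agree in manner (/ð/ and /ʁ/ are both fricatives), so this form is consistent with the same rule.
The rule targets /z/ (voiced alveolar fricative), which sits before the trigger /b/ (stop).
A voiced alveolar stop is [d], so the surface segment is [d].

[ʈɪdbaʈa]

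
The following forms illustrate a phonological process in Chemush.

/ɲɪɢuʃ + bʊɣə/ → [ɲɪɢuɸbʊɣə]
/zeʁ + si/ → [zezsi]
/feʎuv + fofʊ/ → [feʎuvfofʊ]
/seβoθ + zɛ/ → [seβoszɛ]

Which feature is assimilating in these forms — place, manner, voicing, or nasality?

Comparing underlying and surface forms, /ʃ/ → [ɸ] is the alternation; the neighbouring /b/ is constant.
The change postalveolar → bilabial matches the place of the following /b/, identifying this as place assimilation.
The other alternating forms pattern the same way: /ʁ/ → [z] before /s/ (uvular → alveolar, matching alveolar); /θ/ → [s] before /z/ (dental → alveolar, matching alveolar) — only place changes, and always toward the following segment.
No alternation appears in [feʎuvfofʊ]: there the adjacent consonants already agree in place (/v/ and /f/ are both labiodental), so this form is consistent with the same rule.

place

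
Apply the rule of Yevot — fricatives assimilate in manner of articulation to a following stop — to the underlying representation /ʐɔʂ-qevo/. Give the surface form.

The rule targets /ʂ/ (voiceless retroflex fricative), which sits before the trigger /q/ (stop).
Changing only its manner to stop gives [ʈ] — the voiceless retroflex stop.

[ʐɔʈqevo]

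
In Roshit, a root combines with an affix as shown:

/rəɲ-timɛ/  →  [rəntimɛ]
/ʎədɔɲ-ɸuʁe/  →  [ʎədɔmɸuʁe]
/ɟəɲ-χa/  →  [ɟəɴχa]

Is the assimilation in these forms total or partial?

partial assimilation

The segment that alternates is /ɲ/, which surfaces as [n] when adjacent to /t/.
/ɲ/ is palatal while /t/ is alveolar; the output [n] is alveolar, matching the trigger — so the feature that spreads is place.
Manner and voice are unchanged, so the assimilation is partial, not total.
The same holds elsewhere in the data: /ɲ/ → [m] before /ɸ/ (palatal → bilabial, matching bilabial); /ɲ/ → [ɴ] before /χ/ (palatal → uvular, matching uvular) — only place changes, and always toward the following segment.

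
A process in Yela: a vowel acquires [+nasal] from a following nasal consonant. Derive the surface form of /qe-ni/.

[qẽni]

The vowel /e/ is adjacent to the following nasal /n/, so it acquires [+nasal] and surfaces as [ẽ].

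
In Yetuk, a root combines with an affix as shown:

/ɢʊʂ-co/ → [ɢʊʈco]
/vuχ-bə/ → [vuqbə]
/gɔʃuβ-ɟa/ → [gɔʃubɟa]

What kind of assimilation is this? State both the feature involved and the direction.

Comparing underlying and surface forms, /ʂ/ → [ʈ] is the alternation; the neighbouring /c/ is constant.
/ʂ/ is a fricative while /c/ is a stop; the output [ʈ] is a stop, matching the trigger — so the feature that spreads is manner.
Place and voice are unchanged, so the assimilation is partial, not total.
Checking the remaining alternations: /χ/ → [q] before /b/ (fricative → stop, matching a stop); /β/ → [b] before /ɟ/ (fricative → stop, matching a stop) — only manner changes, and always toward the following segment.
The trigger is the following segment, so the direction is regressive (anticipatory).

regressive manner assimilation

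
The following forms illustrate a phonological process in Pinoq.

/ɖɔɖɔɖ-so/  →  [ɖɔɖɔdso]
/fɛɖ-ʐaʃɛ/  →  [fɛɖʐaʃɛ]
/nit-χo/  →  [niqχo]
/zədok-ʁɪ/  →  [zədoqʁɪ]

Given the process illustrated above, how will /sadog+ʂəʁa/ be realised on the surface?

The data show regressive place assimilation: /ɖ/ → [d] before /s/; /t/ → [q] before /χ/; /k/ → [q] before /ʁ/. In each pair only place changes, matching the following consonant, while manner and voice stay constant.
Nothing changes in [fɛɖʐaʃɛ]: there the adjacent consonants already agree in place (/ɖ/ and /ʐ/ are both retroflex), so this form is consistent with the same rule.
The rule targets /g/ (voiced velar stop), which sits before the trigger /ʂ/ (retroflex).
The voiced retroflex stop is [ɖ], so /g/ → [ɖ].

[sadoɖʂəʁa]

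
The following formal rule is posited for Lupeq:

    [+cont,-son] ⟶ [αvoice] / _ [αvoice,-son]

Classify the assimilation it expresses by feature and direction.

regressive voicing assimilation

The shared variable α links the value of [voice] on the target to the same value on the neighbouring segment, so voicing is the feature that assimilates.
The conditioning segment sits to the right of the focus bar, meaning the trigger follows the segment that changes — regressive assimilation.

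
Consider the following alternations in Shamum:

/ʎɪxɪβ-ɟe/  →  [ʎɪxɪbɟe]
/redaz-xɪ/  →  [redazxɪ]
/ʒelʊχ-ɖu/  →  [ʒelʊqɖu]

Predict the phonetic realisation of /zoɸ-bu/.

The data show regressive manner assimilation: /β/ → [b] before /ɟ/; /χ/ → [q] before /ɖ/. In each pair only manner changes, matching the following consonant, while place and voice stay constant.
No alternation appears in [redazxɪ]: there the adjacent consonants already agree in manner (/z/ and /x/ are both fricatives), so this form is consistent with the same rule.
The rule targets /ɸ/ (voiceless bilabial fricative), which sits before the trigger /b/ (stop).
Changing only its manner to stop gives [p] — the voiceless bilabial stop.

[zopbu]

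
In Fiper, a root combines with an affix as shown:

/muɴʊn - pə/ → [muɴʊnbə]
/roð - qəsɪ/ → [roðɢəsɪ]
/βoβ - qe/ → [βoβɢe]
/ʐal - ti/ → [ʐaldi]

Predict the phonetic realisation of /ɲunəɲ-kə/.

[ɲunəɲgə]

The data show progressive voicing assimilation: /p/ → [b] after /n/; /q/ → [ɢ] after /ð/; /q/ → [ɢ] after /β/; /t/ → [d] after /l/. In each pair only voicing changes, matching the preceding consonant, while place and manner stay constant.
The rule targets /k/ (voiceless velar stop), which sits after the trigger /ɲ/ (voiced).
The voiced velar stop is [g], so /k/ → [g].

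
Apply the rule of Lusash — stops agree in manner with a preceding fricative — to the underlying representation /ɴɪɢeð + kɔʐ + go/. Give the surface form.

/k/ is a voiceless velar stop. The preceding trigger /ð/ is a fricative, so /k/ must become a fricative as well.
A voiceless velar fricative is [x], so the surface segment is [x].
At the second juncture, /g/ likewise becomes [ɣ] adjacent to /ʐ/.

[ɴɪɢeðxɔʐɣo]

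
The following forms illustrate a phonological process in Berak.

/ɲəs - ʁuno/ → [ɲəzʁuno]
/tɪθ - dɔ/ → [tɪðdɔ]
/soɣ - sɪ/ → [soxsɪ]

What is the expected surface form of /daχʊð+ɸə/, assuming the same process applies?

The data show regressive voicing assimilation: /s/ → [z] before /ʁ/; /θ/ → [ð] before /d/; /ɣ/ → [x] before /s/. In each pair only voicing changes, matching the following consonant, while place and manner stay constant.
/ð/ is a voiced dental fricative. The following trigger /ɸ/ is voiceless, so /ð/ must become voiceless as well.
Changing only its voicing to voiceless gives [θ] — the voiceless dental fricative.

[daχʊθɸə]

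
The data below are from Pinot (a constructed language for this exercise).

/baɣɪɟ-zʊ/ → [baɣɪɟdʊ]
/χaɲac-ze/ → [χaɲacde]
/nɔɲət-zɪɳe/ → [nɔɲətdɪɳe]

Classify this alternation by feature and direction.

progressive manner assimilation

Comparing underlying and surface forms, /z/ → [d] is the alternation; the neighbouring /ɟ/ is constant.
The change fricative → stop matches the manner of the preceding /ɟ/, identifying this as manner assimilation.
Place and voice are unchanged, so the assimilation is partial, not total.
The same holds elsewhere in the data: /z/ → [d] after /c/ (fricative → stop, matching a stop); /z/ → [d] after /t/ (fricative → stop, matching a stop) — only manner changes, and always toward the preceding segment.
Since the segment that changes follows the conditioning segment, the assimilation is progressive.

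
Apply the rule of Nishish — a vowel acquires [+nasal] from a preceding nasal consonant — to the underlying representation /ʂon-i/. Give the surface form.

[ʂonĩ]

/i/ sits next to the nasal /n/ and is therefore nasalised to [ĩ].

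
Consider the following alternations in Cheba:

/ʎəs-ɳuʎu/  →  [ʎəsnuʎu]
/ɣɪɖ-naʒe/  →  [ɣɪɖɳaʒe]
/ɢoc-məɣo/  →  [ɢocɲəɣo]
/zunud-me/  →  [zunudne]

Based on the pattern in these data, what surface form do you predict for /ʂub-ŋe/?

[ʂubme]

The data show progressive place assimilation: /ɳ/ → [n] after /s/; /n/ → [ɳ] after /ɖ/; /m/ → [ɲ] after /c/; /m/ → [n] after /d/. In each pair only place changes, matching the preceding consonant, while manner and voice stay constant.
/ŋ/ is a voiced velar nasal. The preceding trigger /b/ is bilabial, so /ŋ/ must become bilabial as well.
The voiced bilabial nasal is [m], so /ŋ/ → [m].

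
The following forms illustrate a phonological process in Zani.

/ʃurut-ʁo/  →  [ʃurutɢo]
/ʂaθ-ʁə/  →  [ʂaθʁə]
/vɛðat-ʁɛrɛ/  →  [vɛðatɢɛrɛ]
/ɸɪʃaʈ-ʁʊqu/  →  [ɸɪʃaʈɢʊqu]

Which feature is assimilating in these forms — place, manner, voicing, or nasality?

Underlying /ʁ/ is realised as [ɢ] next to /t/; /t/ itself does not change.
/ʁ/ is a fricative while /t/ is a stop; the output [ɢ] is a stop, matching the trigger — so the feature that spreads is manner.
The other alternating form patterns the same way: /ʁ/ → [ɢ] after /ʈ/ (fricative → stop, matching a stop) — only manner changes, and always toward the preceding segment.
Nothing changes in [ʂaθʁə]: there the adjacent consonants already agree in manner (/ʁ/ and /θ/ are both fricatives), so this form is consistent with the same rule.

manner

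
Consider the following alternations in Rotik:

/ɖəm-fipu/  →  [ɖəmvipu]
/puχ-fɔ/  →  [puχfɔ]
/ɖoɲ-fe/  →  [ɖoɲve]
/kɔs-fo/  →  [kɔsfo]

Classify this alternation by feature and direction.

Comparing underlying and surface forms, /f/ → [v] is the alternation; the neighbouring /m/ is constant.
/f/ is voiceless while /m/ is voiced; the output [v] is voiced, matching the trigger — so the feature that spreads is voicing.
Place and manner are unchanged, so the assimilation is partial, not total.
Checking the remaining alternation: /f/ → [v] after /ɲ/ (voiceless → voiced, matching voiced) — only voicing changes, and always toward the preceding segment.
No alternation appears in [puχfɔ], [kɔsfo]: there the adjacent consonants already agree in voicing (/f/ and /χ/ are both voiceless; /f/ and /s/ are both voiceless), so these forms are consistent with the same rule.
Since the segment that changes follows the conditioning segment, the assimilation is progressive.

progressive voicing assimilation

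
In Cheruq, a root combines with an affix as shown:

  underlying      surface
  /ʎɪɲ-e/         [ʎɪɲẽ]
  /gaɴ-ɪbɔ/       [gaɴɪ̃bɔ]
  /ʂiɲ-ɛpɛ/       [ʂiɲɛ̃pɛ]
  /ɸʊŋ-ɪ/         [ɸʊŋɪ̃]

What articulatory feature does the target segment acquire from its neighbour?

The vowel /e/ surfaces as nasalised [ẽ] next to the preceding nasal /ɲ/ — it has acquired the [+nasal] feature of its neighbour.
The other forms show the same pattern: /ɪ/ → [ɪ̃] after /ɴ/; /ɛ/ → [ɛ̃] after /ɲ/; /ɪ/ → [ɪ̃] after /ŋ/ — each time a vowel is nasalised next to a preceding nasal.

nasality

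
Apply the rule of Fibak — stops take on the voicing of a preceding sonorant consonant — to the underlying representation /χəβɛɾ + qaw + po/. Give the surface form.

[χəβɛɾɢawbo]

/q/ is a voiceless uvular stop. The preceding trigger /ɾ/ is voiced, so /q/ must become voiced as well.
Changing only its voicing to voiced gives [ɢ] — the voiced uvular stop.
At the second juncture, /p/ likewise becomes [b] adjacent to /w/.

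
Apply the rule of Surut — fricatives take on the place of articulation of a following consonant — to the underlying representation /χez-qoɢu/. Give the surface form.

[χeʁqoɢu]

/z/ is a voiced alveolar fricative. The following trigger /q/ is uvular, so /z/ must become uvular as well.
Changing only its place to uvular gives [ʁ] — the voiced uvular fricative.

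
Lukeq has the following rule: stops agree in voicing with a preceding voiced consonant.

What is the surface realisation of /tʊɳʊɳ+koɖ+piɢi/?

The rule targets /k/ (voiceless velar stop), which sits after the trigger /ɳ/ (voiced).
Changing only its voicing to voiced gives [g] — the voiced velar stop.
At the second juncture, /p/ likewise becomes [b] adjacent to /ɖ/.

[tʊɳʊɳgoɖbiɢi]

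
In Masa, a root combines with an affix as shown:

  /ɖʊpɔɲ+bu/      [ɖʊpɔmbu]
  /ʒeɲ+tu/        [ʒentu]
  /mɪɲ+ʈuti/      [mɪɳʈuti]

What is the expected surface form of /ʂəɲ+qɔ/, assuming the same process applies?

[ʂəɴqɔ]

The data show regressive place assimilation: /ɲ/ → [m] before /b/; /ɲ/ → [n] before /t/; /ɲ/ → [ɳ] before /ʈ/. In each pair only place changes, matching the following consonant, while manner and voice stay constant.
/ɲ/ is a voiced palatal nasal. The following trigger /q/ is uvular, so /ɲ/ must become uvular as well.
The voiced uvular nasal is [ɴ], so /ɲ/ → [ɴ].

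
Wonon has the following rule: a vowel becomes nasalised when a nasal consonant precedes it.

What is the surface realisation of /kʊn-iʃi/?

[kʊnĩʃi]

/i/ sits next to the nasal /n/ and is therefore nasalised to [ĩ].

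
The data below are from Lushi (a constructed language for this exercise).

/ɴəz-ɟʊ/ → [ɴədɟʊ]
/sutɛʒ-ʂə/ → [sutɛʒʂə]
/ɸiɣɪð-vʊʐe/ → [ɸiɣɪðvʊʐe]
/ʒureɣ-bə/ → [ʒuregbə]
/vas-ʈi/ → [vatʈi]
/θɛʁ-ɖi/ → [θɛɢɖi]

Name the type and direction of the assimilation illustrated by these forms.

regressive manner assimilation

Comparing underlying and surface forms, /z/ → [d] is the alternation; the neighbouring /ɟ/ is constant.
The change fricative → stop matches the manner of the following /ɟ/, identifying this as manner assimilation.
Place and voice are unchanged, so the assimilation is partial, not total.
The same holds elsewhere in the data: /ɣ/ → [g] before /b/ (fricative → stop, matching a stop); /s/ → [t] before /ʈ/ (fricative → stop, matching a stop); /ʁ/ → [ɢ] before /ɖ/ (fricative → stop, matching a stop) — only manner changes, and always toward the following segment.
No alternation appears in [sutɛʒʂə], [ɸiɣɪðvʊʐe]: there the adjacent consonants already agree in manner (/ʒ/ and /ʂ/ are both fricatives; /ð/ and /v/ are both fricatives), so these forms are consistent with the same rule.
The trigger is the following segment, so the direction is regressive (anticipatory).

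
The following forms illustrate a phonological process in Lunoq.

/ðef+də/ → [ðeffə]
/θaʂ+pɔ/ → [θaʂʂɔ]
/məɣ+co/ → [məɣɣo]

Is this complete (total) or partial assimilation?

total assimilation

The segment that alternates is /d/, which surfaces as [f] when adjacent to /f/.
The output [f] is identical to the trigger /f/ — every feature (place, manner, voicing) has been copied — so this is total assimilation.
The remaining alternations confirm this: /p/ → [ʂ] after /ʂ/; /c/ → [ɣ] after /ɣ/ — in each case the output is a copy of the preceding consonant.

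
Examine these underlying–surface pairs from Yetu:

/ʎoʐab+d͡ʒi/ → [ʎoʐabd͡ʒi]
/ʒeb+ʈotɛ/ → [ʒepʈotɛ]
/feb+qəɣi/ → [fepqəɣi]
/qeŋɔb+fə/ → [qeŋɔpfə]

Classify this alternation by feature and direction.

regressive voicing assimilation

Comparing underlying and surface forms, /b/ → [p] is the alternation; the neighbouring /ʈ/ is constant.
The change voiced → voiceless matches the voicing of the following /ʈ/, identifying this as voicing assimilation.
Place and manner are unchanged, so the assimilation is partial, not total.
The other alternating forms pattern the same way: /b/ → [p] before /q/ (voiced → voiceless, matching voiceless); /b/ → [p] before /f/ (voiced → voiceless, matching voiceless) — only voicing changes, and always toward the following segment.
Nothing changes in [ʎoʐabd͡ʒi]: there the adjacent consonants already agree in voicing (/b/ and /d͡ʒ/ are both voiced), so this form is consistent with the same rule.
Since the segment that changes precedes the conditioning segment, the assimilation is regressive.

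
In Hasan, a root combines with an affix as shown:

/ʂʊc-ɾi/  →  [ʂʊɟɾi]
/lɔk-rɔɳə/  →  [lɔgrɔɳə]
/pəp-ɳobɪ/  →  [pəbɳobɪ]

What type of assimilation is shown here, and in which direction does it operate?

Underlying /c/ is realised as [ɟ] next to /ɾ/; /ɾ/ itself does not change.
The change voiceless → voiced matches the voicing of the following /ɾ/, identifying this as voicing assimilation.
Place and manner are unchanged, so the assimilation is partial, not total.
The same holds elsewhere in the data: /k/ → [g] before /r/ (voiceless → voiced, matching voiced); /p/ → [b] before /ɳ/ (voiceless → voiced, matching voiced) — only voicing changes, and always toward the following segment.
Since the segment that changes precedes the conditioning segment, the assimilation is regressive.

regressive voicing assimilation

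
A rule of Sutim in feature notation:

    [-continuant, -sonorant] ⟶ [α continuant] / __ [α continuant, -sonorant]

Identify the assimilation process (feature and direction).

regressive manner assimilation

The shared variable α links the value of [continuant] on the target to that of the neighbouring obstruent. [continuant] distinguishes stops from fricatives — a manner-of-articulation feature — so this is manner assimilation.
Since the environment is written after the underscore, the trigger follows the target; the direction is regressive.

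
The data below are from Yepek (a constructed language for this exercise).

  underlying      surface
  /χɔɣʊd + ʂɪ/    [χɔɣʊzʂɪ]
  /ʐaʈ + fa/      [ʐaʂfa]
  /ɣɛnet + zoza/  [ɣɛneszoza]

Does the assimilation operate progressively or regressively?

Underlying /d/ is realised as [z] next to /ʂ/; /ʂ/ itself does not change.
The change stop → fricative matches the manner of the following /ʂ/, identifying this as manner assimilation.
The other alternating forms pattern the same way: /ʈ/ → [ʂ] before /f/ (stop → fricative, matching a fricative); /t/ → [s] before /z/ (stop → fricative, matching a fricative) — only manner changes, and always toward the following segment.
The trigger is the following segment, so the direction is regressive (anticipatory).

regressive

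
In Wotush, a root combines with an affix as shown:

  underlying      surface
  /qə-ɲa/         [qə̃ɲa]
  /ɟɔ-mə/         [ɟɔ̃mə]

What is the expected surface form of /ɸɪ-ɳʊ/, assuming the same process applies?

[ɸɪ̃ɳʊ]

The data show regressive nasality assimilation (vowel nasalisation): /ə/ → [ə̃] before /ɲ/; /ɔ/ → [ɔ̃] before /m/ — a vowel is nasalised by an immediately following nasal consonant.
/ɪ/ sits next to the nasal /ɳ/ and is therefore nasalised to [ɪ̃].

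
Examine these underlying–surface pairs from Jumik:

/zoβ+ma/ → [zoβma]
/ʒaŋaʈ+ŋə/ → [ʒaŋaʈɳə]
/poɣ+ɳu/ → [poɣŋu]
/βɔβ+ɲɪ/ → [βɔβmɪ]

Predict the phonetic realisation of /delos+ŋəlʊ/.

The data show progressive place assimilation: /ŋ/ → [ɳ] after /ʈ/; /ɳ/ → [ŋ] after /ɣ/; /ɲ/ → [m] after /β/. In each pair only place changes, matching the preceding consonant, while manner and voice stay constant.
No alternation appears in [zoβma]: there the adjacent consonants already agree in place (/m/ and /β/ are both bilabial), so this form is consistent with the same rule.
/ŋ/ is a voiced velar nasal. The preceding trigger /s/ is alveolar, so /ŋ/ must become alveolar as well.
A voiced alveolar nasal is [n], so the surface segment is [n].

[delosnəlʊ]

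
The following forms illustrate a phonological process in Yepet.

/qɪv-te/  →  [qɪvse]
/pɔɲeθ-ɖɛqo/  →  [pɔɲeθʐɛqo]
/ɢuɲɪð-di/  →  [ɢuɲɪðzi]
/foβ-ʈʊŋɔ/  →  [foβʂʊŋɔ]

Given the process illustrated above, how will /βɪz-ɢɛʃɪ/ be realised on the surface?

The data show progressive manner assimilation: /t/ → [s] after /v/; /ɖ/ → [ʐ] after /θ/; /d/ → [z] after /ð/; /ʈ/ → [ʂ] after /β/. In each pair only manner changes, matching the preceding consonant, while place and voice stay constant.
/ɢ/ is a voiced uvular stop. The preceding trigger /z/ is a fricative, so /ɢ/ must become a fricative as well.
Changing only its manner to fricative gives [ʁ] — the voiced uvular fricative.

[βɪzʁɛʃɪ]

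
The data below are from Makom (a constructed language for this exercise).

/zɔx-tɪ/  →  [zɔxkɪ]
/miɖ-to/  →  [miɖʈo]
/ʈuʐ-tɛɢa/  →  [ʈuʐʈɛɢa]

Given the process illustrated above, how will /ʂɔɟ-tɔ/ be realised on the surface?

The data show progressive place assimilation: /t/ → [k] after /x/; /t/ → [ʈ] after /ɖ/; /t/ → [ʈ] after /ʐ/. In each pair only place changes, matching the preceding consonant, while manner and voice stay constant.
The rule targets /t/ (voiceless alveolar stop), which sits after the trigger /ɟ/ (palatal).
The voiceless palatal stop is [c], so /t/ → [c].

[ʂɔɟcɔ]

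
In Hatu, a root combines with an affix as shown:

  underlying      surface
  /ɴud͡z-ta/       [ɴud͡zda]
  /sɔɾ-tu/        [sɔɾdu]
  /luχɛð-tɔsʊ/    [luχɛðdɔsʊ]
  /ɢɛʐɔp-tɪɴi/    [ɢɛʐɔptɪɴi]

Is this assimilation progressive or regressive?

progressive

Comparing underlying and surface forms, /t/ → [d] is the alternation; the neighbouring /d͡z/ is constant.
The change voiceless → voiced matches the voicing of the preceding /d͡z/, identifying this as voicing assimilation.
The other alternating forms pattern the same way: /t/ → [d] after /ɾ/ (voiceless → voiced, matching voiced); /t/ → [d] after /ð/ (voiceless → voiced, matching voiced) — only voicing changes, and always toward the preceding segment.
No alternation appears in [ɢɛʐɔptɪɴi]: there the adjacent consonants already agree in voicing (/t/ and /p/ are both voiceless), so this form is consistent with the same rule.
Since the segment that changes follows the conditioning segment, the assimilation is progressive.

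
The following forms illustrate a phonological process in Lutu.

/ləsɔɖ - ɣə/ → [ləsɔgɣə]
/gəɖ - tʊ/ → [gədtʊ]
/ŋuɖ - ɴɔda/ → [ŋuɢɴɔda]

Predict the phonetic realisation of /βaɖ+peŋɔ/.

[βabpeŋɔ]

The data show regressive place assimilation: /ɖ/ → [g] before /ɣ/; /ɖ/ → [d] before /t/; /ɖ/ → [ɢ] before /ɴ/. In each pair only place changes, matching the following consonant, while manner and voice stay constant.
The rule targets /ɖ/ (voiced retroflex stop), which sits before the trigger /p/ (bilabial).
Changing only its place to bilabial gives [b] — the voiced bilabial stop.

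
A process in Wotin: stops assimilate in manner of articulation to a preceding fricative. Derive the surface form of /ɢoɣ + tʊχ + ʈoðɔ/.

[ɢoɣsʊχʂoðɔ]

The rule targets /t/ (voiceless alveolar stop), which sits after the trigger /ɣ/ (fricative).
A voiceless alveolar fricative is [s], so the surface segment is [s].
The same rule applies at the second boundary: /ʈ/ → [ʂ] next to /χ/.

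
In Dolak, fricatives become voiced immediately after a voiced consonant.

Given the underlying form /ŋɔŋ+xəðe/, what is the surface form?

/x/ is a voiceless velar fricative. The preceding trigger /ŋ/ is voiced, so /x/ must become voiced as well.
A voiced velar fricative is [ɣ], so the surface segment is [ɣ].

[ŋɔŋɣəðe]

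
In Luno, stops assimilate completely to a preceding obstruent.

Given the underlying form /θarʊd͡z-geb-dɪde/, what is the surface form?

/g/ is the segment targeted by the rule; it sits immediately after /d͡z/, so it assimilates completely and surfaces as [d͡z].
The same rule applies at the second boundary: /d/ → [b] next to /b/.

[θarʊd͡zd͡zebbɪde]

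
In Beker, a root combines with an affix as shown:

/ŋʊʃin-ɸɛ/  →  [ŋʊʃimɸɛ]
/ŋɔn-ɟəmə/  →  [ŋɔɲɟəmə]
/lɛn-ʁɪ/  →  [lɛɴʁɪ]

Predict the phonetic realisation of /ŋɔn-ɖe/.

[ŋɔɳɖe]

The data show regressive place assimilation: /n/ → [m] before /ɸ/; /n/ → [ɲ] before /ɟ/; /n/ → [ɴ] before /ʁ/. In each pair only place changes, matching the following consonant, while manner and voice stay constant.
The rule targets /n/ (voiced alveolar nasal), which sits before the trigger /ɖ/ (retroflex).
A voiced retroflex nasal is [ɳ], so the surface segment is [ɳ].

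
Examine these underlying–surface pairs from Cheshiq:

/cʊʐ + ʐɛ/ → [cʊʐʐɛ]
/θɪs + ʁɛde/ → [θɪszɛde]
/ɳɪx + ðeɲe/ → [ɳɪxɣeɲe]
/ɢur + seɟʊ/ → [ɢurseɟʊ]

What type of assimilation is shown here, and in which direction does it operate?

progressive place assimilation

Comparing underlying and surface forms, /ʁ/ → [z] is the alternation; the neighbouring /s/ is constant.
/ʁ/ is uvular while /s/ is alveolar; the output [z] is alveolar, matching the trigger — so the feature that spreads is place.
Manner and voice are unchanged, so the assimilation is partial, not total.
Checking the remaining alternation: /ð/ → [ɣ] after /x/ (dental → velar, matching velar) — only place changes, and always toward the preceding segment.
Nothing changes in [cʊʐʐɛ], [ɢurseɟʊ]: there the adjacent consonants already agree in place (/ʐ/ and /ʐ/ are both retroflex; /s/ and /r/ are both alveolar), so these forms are consistent with the same rule.
Since the segment that changes follows the conditioning segment, the assimilation is progressive.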